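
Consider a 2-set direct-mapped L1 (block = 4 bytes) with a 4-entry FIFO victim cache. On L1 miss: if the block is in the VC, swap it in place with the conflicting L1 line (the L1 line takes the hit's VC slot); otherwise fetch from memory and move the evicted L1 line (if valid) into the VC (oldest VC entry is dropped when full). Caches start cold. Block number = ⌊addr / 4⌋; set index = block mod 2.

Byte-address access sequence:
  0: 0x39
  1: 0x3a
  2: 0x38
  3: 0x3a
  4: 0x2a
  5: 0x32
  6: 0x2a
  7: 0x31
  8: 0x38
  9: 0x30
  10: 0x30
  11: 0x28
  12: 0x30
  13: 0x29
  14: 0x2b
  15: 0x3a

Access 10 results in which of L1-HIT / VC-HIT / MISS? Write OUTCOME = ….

OUTCOME = L1-HIT

0: 0x39 (blk 14, set 0) → MISS  vc=[]
1: 0x3a (blk 14, set 0) → L1-HIT  vc=[]
2: 0x38 (blk 14, set 0) → L1-HIT  vc=[]
3: 0x3a (blk 14, set 0) → L1-HIT  vc=[]
4: 0x2a (blk 10, set 0) → MISS  vc=[14]
5: 0x32 (blk 12, set 0) → MISS  vc=[14, 10]
6: 0x2a (blk 10, set 0) → VC-HIT  vc=[14, 12]
7: 0x31 (blk 12, set 0) → VC-HIT  vc=[14, 10]
8: 0x38 (blk 14, set 0) → VC-HIT  vc=[12, 10]
9: 0x30 (blk 12, set 0) → VC-HIT  vc=[14, 10]
10: 0x30 (blk 12, set 0) → L1-HIT  vc=[14, 10]
11: 0x28 (blk 10, set 0) → VC-HIT  vc=[14, 12]
12: 0x30 (blk 12, set 0) → VC-HIT  vc=[14, 10]
13: 0x29 (blk 10, set 0) → VC-HIT  vc=[14, 12]
14: 0x2b (blk 10, set 0) → L1-HIT  vc=[14, 12]
15: 0x3a (blk 14, set 0) → VC-HIT  vc=[10, 12]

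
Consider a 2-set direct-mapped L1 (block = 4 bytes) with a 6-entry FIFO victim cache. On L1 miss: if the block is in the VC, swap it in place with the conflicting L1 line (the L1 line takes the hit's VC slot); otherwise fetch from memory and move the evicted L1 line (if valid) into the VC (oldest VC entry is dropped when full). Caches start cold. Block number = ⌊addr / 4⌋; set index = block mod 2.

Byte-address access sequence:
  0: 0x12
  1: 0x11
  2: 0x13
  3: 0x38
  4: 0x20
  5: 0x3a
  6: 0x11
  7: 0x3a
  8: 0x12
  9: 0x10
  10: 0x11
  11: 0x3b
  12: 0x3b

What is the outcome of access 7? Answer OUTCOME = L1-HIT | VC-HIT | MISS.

0: 0x12 (blk 4, set 0) → MISS  vc=[]
1: 0x11 (blk 4, set 0) → L1-HIT  vc=[]
2: 0x13 (blk 4, set 0) → L1-HIT  vc=[]
3: 0x38 (blk 14, set 0) → MISS  vc=[4]
4: 0x20 (blk 8, set 0) → MISS  vc=[4, 14]
5: 0x3a (blk 14, set 0) → VC-HIT  vc=[4, 8]
6: 0x11 (blk 4, set 0) → VC-HIT  vc=[14, 8]
7: 0x3a (blk 14, set 0) → VC-HIT  vc=[4, 8]
8: 0x12 (blk 4, set 0) → VC-HIT  vc=[14, 8]
9: 0x10 (blk 4, set 0) → L1-HIT  vc=[14, 8]
10: 0x11 (blk 4, set 0) → L1-HIT  vc=[14, 8]
11: 0x3b (blk 14, set 0) → VC-HIT  vc=[4, 8]
12: 0x3b (blk 14, set 0) → L1-HIT  vc=[4, 8]

OUTCOME = VC-HIT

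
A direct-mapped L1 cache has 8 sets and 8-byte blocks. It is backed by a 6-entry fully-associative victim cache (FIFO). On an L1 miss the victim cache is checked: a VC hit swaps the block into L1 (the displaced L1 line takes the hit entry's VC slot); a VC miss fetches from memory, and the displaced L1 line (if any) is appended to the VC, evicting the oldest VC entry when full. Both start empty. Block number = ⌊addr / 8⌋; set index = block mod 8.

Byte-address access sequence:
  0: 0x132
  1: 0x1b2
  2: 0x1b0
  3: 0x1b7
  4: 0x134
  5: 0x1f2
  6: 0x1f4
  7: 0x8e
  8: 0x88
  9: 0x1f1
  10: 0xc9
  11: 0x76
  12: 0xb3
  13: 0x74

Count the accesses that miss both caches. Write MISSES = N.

MISSES = 7

0: 0x132 (blk 38, set 6) → MISS  vc=[]
1: 0x1b2 (blk 54, set 6) → MISS  vc=[38]
2: 0x1b0 (blk 54, set 6) → L1-HIT  vc=[38]
3: 0x1b7 (blk 54, set 6) → L1-HIT  vc=[38]
4: 0x134 (blk 38, set 6) → VC-HIT  vc=[54]
5: 0x1f2 (blk 62, set 6) → MISS  vc=[54, 38]
6: 0x1f4 (blk 62, set 6) → L1-HIT  vc=[54, 38]
7: 0x8e (blk 17, set 1) → MISS  vc=[54, 38]
8: 0x88 (blk 17, set 1) → L1-HIT  vc=[54, 38]
9: 0x1f1 (blk 62, set 6) → L1-HIT  vc=[54, 38]
10: 0xc9 (blk 25, set 1) → MISS  vc=[54, 38, 17]
11: 0x76 (blk 14, set 6) → MISS  vc=[54, 38, 17, 62]
12: 0xb3 (blk 22, set 6) → MISS  vc=[54, 38, 17, 62, 14]
13: 0x74 (blk 14, set 6) → VC-HIT  vc=[54, 38, 17, 62, 22]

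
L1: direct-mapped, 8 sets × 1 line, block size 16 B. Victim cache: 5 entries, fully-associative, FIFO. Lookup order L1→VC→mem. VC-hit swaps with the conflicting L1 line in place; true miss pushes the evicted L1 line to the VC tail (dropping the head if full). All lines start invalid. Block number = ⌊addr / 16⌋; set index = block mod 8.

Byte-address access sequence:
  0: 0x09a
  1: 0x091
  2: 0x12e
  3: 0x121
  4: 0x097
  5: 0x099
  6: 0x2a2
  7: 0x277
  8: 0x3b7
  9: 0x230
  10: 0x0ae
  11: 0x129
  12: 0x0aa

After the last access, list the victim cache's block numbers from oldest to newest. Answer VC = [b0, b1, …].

VC = [18, 59, 42]

#0 0x9a→b9/s1 MISS; vc=[]
#1 0x91→b9/s1 L1-HIT; vc=[]
#2 0x12e→b18/s2 MISS; vc=[]
#3 0x121→b18/s2 L1-HIT; vc=[]
#4 0x97→b9/s1 L1-HIT; vc=[]
#5 0x99→b9/s1 L1-HIT; vc=[]
#6 0x2a2→b42/s2 MISS; vc=[18]
#7 0x277→b39/s7 MISS; vc=[18]
#8 0x3b7→b59/s3 MISS; vc=[18]
#9 0x230→b35/s3 MISS; vc=[18,59]
#10 0xae→b10/s2 MISS; vc=[18,59,42]
#11 0x129→b18/s2 VC-HIT; vc=[10,59,42]
#12 0xaa→b10/s2 VC-HIT; vc=[18,59,42]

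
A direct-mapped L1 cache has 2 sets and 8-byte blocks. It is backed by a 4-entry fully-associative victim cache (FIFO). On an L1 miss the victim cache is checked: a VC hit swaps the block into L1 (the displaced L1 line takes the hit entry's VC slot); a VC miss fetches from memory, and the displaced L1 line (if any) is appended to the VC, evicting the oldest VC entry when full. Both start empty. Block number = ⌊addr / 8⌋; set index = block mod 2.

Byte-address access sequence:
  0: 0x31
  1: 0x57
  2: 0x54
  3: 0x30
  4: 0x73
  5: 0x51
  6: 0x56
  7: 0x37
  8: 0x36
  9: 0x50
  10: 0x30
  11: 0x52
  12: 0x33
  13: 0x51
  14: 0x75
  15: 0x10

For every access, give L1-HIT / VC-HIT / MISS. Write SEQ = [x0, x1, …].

SEQ = [MISS, MISS, L1-HIT, VC-HIT, MISS, VC-HIT, L1-HIT, VC-HIT, L1-HIT, VC-HIT, VC-HIT, VC-HIT, VC-HIT, VC-HIT, VC-HIT, MISS]

#0 0x31→b6/s0 MISS; vc=[]
#1 0x57→b10/s0 MISS; vc=[6]
#2 0x54→b10/s0 L1-HIT; vc=[6]
#3 0x30→b6/s0 VC-HIT; vc=[10]
#4 0x73→b14/s0 MISS; vc=[10,6]
#5 0x51→b10/s0 VC-HIT; vc=[14,6]
#6 0x56→b10/s0 L1-HIT; vc=[14,6]
#7 0x37→b6/s0 VC-HIT; vc=[14,10]
#8 0x36→b6/s0 L1-HIT; vc=[14,10]
#9 0x50→b10/s0 VC-HIT; vc=[14,6]
#10 0x30→b6/s0 VC-HIT; vc=[14,10]
#11 0x52→b10/s0 VC-HIT; vc=[14,6]
#12 0x33→b6/s0 VC-HIT; vc=[14,10]
#13 0x51→b10/s0 VC-HIT; vc=[14,6]
#14 0x75→b14/s0 VC-HIT; vc=[10,6]
#15 0x10→b2/s0 MISS; vc=[10,6,14]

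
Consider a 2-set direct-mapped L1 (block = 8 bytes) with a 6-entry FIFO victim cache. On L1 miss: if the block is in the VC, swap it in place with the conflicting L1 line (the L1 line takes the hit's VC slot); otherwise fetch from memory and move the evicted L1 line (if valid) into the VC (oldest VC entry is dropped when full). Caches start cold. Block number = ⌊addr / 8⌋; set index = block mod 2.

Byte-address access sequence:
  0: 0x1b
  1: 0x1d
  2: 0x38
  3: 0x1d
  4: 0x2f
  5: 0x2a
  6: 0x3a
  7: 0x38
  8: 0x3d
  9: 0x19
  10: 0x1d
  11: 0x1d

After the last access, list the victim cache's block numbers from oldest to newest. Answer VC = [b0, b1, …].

0: 0x1b (blk 3, set 1) → MISS  vc=[]
1: 0x1d (blk 3, set 1) → L1-HIT  vc=[]
2: 0x38 (blk 7, set 1) → MISS  vc=[3]
3: 0x1d (blk 3, set 1) → VC-HIT  vc=[7]
4: 0x2f (blk 5, set 1) → MISS  vc=[7, 3]
5: 0x2a (blk 5, set 1) → L1-HIT  vc=[7, 3]
6: 0x3a (blk 7, set 1) → VC-HIT  vc=[5, 3]
7: 0x38 (blk 7, set 1) → L1-HIT  vc=[5, 3]
8: 0x3d (blk 7, set 1) → L1-HIT  vc=[5, 3]
9: 0x19 (blk 3, set 1) → VC-HIT  vc=[5, 7]
10: 0x1d (blk 3, set 1) → L1-HIT  vc=[5, 7]
11: 0x1d (blk 3, set 1) → L1-HIT  vc=[5, 7]

VC = [5, 7]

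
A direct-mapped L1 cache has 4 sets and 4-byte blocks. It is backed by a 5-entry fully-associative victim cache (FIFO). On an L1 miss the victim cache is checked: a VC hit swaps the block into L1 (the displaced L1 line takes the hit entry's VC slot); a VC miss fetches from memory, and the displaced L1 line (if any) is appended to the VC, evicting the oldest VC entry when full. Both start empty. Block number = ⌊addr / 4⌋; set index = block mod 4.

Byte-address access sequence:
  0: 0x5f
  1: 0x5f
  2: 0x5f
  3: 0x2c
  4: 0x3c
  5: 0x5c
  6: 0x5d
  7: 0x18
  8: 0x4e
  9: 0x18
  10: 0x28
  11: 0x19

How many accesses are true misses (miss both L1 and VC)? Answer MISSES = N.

  [0] addr=0x5f blk=23 s=3: MISS | VC []
  [1] addr=0x5f blk=23 s=3: L1-HIT | VC []
  [2] addr=0x5f blk=23 s=3: L1-HIT | VC []
  [3] addr=0x2c blk=11 s=3: MISS | VC [23]
  [4] addr=0x3c blk=15 s=3: MISS | VC [23, 11]
  [5] addr=0x5c blk=23 s=3: VC-HIT | VC [15, 11]
  [6] addr=0x5d blk=23 s=3: L1-HIT | VC [15, 11]
  [7] addr=0x18 blk=6 s=2: MISS | VC [15, 11]
  [8] addr=0x4e blk=19 s=3: MISS | VC [15, 11, 23]
  [9] addr=0x18 blk=6 s=2: L1-HIT | VC [15, 11, 23]
  [10] addr=0x28 blk=10 s=2: MISS | VC [15, 11, 23, 6]
  [11] addr=0x19 blk=6 s=2: VC-HIT | VC [15, 11, 23, 10]

MISSES = 6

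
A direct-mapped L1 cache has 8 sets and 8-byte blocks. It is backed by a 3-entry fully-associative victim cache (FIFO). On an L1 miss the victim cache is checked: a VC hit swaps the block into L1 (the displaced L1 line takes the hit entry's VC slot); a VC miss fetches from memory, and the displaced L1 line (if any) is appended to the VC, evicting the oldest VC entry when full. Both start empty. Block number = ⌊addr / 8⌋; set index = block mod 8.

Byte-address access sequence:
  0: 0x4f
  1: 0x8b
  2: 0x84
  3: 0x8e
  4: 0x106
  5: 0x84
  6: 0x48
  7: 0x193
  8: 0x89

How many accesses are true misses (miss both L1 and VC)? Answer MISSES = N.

MISSES = 5

  [0] addr=0x4f blk=9 s=1: MISS | VC []
  [1] addr=0x8b blk=17 s=1: MISS | VC [9]
  [2] addr=0x84 blk=16 s=0: MISS | VC [9]
  [3] addr=0x8e blk=17 s=1: L1-HIT | VC [9]
  [4] addr=0x106 blk=32 s=0: MISS | VC [9, 16]
  [5] addr=0x84 blk=16 s=0: VC-HIT | VC [9, 32]
  [6] addr=0x48 blk=9 s=1: VC-HIT | VC [17, 32]
  [7] addr=0x193 blk=50 s=2: MISS | VC [17, 32]
  [8] addr=0x89 blk=17 s=1: VC-HIT | VC [9, 32]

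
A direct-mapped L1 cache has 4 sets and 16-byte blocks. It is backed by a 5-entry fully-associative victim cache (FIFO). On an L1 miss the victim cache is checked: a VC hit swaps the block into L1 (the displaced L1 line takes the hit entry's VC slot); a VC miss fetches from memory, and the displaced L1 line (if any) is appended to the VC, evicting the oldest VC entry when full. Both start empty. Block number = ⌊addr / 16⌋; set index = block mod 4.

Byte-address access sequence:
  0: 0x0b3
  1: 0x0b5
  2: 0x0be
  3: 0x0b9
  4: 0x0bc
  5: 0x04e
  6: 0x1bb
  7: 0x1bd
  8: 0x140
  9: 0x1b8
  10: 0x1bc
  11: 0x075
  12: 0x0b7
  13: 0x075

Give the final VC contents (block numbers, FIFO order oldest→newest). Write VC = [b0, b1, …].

#0 0xb3→b11/s3 MISS; vc=[]
#1 0xb5→b11/s3 L1-HIT; vc=[]
#2 0xbe→b11/s3 L1-HIT; vc=[]
#3 0xb9→b11/s3 L1-HIT; vc=[]
#4 0xbc→b11/s3 L1-HIT; vc=[]
#5 0x4e→b4/s0 MISS; vc=[]
#6 0x1bb→b27/s3 MISS; vc=[11]
#7 0x1bd→b27/s3 L1-HIT; vc=[11]
#8 0x140→b20/s0 MISS; vc=[11,4]
#9 0x1b8→b27/s3 L1-HIT; vc=[11,4]
#10 0x1bc→b27/s3 L1-HIT; vc=[11,4]
#11 0x75→b7/s3 MISS; vc=[11,4,27]
#12 0xb7→b11/s3 VC-HIT; vc=[7,4,27]
#13 0x75→b7/s3 VC-HIT; vc=[11,4,27]

VC = [11, 4, 27]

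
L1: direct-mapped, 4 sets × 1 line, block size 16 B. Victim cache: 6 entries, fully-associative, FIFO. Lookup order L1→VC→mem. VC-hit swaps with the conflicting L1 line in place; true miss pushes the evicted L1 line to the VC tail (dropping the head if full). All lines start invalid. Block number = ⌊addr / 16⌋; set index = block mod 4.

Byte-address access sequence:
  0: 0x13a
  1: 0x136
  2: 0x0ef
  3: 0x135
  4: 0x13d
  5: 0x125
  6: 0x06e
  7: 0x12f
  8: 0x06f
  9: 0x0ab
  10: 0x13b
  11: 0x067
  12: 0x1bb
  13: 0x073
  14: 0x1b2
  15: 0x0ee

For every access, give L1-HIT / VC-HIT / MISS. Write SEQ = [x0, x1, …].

SEQ = [MISS, L1-HIT, MISS, L1-HIT, L1-HIT, MISS, MISS, VC-HIT, VC-HIT, MISS, L1-HIT, VC-HIT, MISS, MISS, VC-HIT, VC-HIT]

#0 0x13a→b19/s3 MISS; vc=[]
#1 0x136→b19/s3 L1-HIT; vc=[]
#2 0xef→b14/s2 MISS; vc=[]
#3 0x135→b19/s3 L1-HIT; vc=[]
#4 0x13d→b19/s3 L1-HIT; vc=[]
#5 0x125→b18/s2 MISS; vc=[14]
#6 0x6e→b6/s2 MISS; vc=[14,18]
#7 0x12f→b18/s2 VC-HIT; vc=[14,6]
#8 0x6f→b6/s2 VC-HIT; vc=[14,18]
#9 0xab→b10/s2 MISS; vc=[14,18,6]
#10 0x13b→b19/s3 L1-HIT; vc=[14,18,6]
#11 0x67→b6/s2 VC-HIT; vc=[14,18,10]
#12 0x1bb→b27/s3 MISS; vc=[14,18,10,19]
#13 0x73→b7/s3 MISS; vc=[14,18,10,19,27]
#14 0x1b2→b27/s3 VC-HIT; vc=[14,18,10,19,7]
#15 0xee→b14/s2 VC-HIT; vc=[6,18,10,19,7]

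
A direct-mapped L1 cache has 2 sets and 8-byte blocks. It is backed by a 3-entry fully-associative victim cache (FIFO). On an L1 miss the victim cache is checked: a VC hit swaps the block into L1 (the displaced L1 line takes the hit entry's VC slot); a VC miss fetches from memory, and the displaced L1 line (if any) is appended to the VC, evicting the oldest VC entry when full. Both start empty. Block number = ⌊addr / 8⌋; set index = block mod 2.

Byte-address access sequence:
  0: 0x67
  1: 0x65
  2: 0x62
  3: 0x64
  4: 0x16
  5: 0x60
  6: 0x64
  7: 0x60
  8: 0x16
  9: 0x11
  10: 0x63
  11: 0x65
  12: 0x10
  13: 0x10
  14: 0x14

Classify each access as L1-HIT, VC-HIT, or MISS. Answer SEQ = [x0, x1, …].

  [0] addr=0x67 blk=12 s=0: MISS | VC []
  [1] addr=0x65 blk=12 s=0: L1-HIT | VC []
  [2] addr=0x62 blk=12 s=0: L1-HIT | VC []
  [3] addr=0x64 blk=12 s=0: L1-HIT | VC []
  [4] addr=0x16 blk=2 s=0: MISS | VC [12]
  [5] addr=0x60 blk=12 s=0: VC-HIT | VC [2]
  [6] addr=0x64 blk=12 s=0: L1-HIT | VC [2]
  [7] addr=0x60 blk=12 s=0: L1-HIT | VC [2]
  [8] addr=0x16 blk=2 s=0: VC-HIT | VC [12]
  [9] addr=0x11 blk=2 s=0: L1-HIT | VC [12]
  [10] addr=0x63 blk=12 s=0: VC-HIT | VC [2]
  [11] addr=0x65 blk=12 s=0: L1-HIT | VC [2]
  [12] addr=0x10 blk=2 s=0: VC-HIT | VC [12]
  [13] addr=0x10 blk=2 s=0: L1-HIT | VC [12]
  [14] addr=0x14 blk=2 s=0: L1-HIT | VC [12]

SEQ = [MISS, L1-HIT, L1-HIT, L1-HIT, MISS, VC-HIT, L1-HIT, L1-HIT, VC-HIT, L1-HIT, VC-HIT, L1-HIT, VC-HIT, L1-HIT, L1-HIT]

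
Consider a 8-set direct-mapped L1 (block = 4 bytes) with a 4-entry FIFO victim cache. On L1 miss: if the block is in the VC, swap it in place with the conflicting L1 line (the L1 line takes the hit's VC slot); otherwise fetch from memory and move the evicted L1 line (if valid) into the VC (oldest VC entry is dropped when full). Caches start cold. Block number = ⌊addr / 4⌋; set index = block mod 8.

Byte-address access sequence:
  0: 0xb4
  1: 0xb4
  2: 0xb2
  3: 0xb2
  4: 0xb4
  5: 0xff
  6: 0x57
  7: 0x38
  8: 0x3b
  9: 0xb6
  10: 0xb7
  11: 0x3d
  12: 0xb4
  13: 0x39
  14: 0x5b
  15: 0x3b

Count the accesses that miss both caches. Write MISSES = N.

MISSES = 7

  [0] addr=0xb4 blk=45 s=5: MISS | VC []
  [1] addr=0xb4 blk=45 s=5: L1-HIT | VC []
  [2] addr=0xb2 blk=44 s=4: MISS | VC []
  [3] addr=0xb2 blk=44 s=4: L1-HIT | VC []
  [4] addr=0xb4 blk=45 s=5: L1-HIT | VC []
  [5] addr=0xff blk=63 s=7: MISS | VC []
  [6] addr=0x57 blk=21 s=5: MISS | VC [45]
  [7] addr=0x38 blk=14 s=6: MISS | VC [45]
  [8] addr=0x3b blk=14 s=6: L1-HIT | VC [45]
  [9] addr=0xb6 blk=45 s=5: VC-HIT | VC [21]
  [10] addr=0xb7 blk=45 s=5: L1-HIT | VC [21]
  [11] addr=0x3d blk=15 s=7: MISS | VC [21, 63]
  [12] addr=0xb4 blk=45 s=5: L1-HIT | VC [21, 63]
  [13] addr=0x39 blk=14 s=6: L1-HIT | VC [21, 63]
  [14] addr=0x5b blk=22 s=6: MISS | VC [21, 63, 14]
  [15] addr=0x3b blk=14 s=6: VC-HIT | VC [21, 63, 22]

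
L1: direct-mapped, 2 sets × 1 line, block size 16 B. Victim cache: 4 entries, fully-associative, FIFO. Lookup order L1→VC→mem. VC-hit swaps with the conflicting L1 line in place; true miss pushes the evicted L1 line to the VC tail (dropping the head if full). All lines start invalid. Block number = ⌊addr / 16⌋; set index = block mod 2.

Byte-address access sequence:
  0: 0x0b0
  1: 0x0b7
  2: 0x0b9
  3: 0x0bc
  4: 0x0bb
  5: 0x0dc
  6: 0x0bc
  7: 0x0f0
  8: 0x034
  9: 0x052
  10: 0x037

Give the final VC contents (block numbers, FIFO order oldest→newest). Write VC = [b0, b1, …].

0: 0xb0 (blk 11, set 1) → MISS  vc=[]
1: 0xb7 (blk 11, set 1) → L1-HIT  vc=[]
2: 0xb9 (blk 11, set 1) → L1-HIT  vc=[]
3: 0xbc (blk 11, set 1) → L1-HIT  vc=[]
4: 0xbb (blk 11, set 1) → L1-HIT  vc=[]
5: 0xdc (blk 13, set 1) → MISS  vc=[11]
6: 0xbc (blk 11, set 1) → VC-HIT  vc=[13]
7: 0xf0 (blk 15, set 1) → MISS  vc=[13, 11]
8: 0x34 (blk 3, set 1) → MISS  vc=[13, 11, 15]
9: 0x52 (blk 5, set 1) → MISS  vc=[13, 11, 15, 3]
10: 0x37 (blk 3, set 1) → VC-HIT  vc=[13, 11, 15, 5]

VC = [13, 11, 15, 5]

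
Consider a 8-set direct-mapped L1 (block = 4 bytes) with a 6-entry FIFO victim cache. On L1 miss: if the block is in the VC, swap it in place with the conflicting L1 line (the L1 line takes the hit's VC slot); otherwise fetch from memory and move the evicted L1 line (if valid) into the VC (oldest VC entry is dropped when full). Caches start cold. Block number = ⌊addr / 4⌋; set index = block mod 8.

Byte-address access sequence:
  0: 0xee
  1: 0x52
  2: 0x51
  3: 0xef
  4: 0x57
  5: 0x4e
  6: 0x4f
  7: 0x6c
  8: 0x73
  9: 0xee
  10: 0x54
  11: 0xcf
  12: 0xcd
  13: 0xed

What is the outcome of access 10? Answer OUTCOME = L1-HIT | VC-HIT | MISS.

#0 0xee→b59/s3 MISS; vc=[]
#1 0x52→b20/s4 MISS; vc=[]
#2 0x51→b20/s4 L1-HIT; vc=[]
#3 0xef→b59/s3 L1-HIT; vc=[]
#4 0x57→b21/s5 MISS; vc=[]
#5 0x4e→b19/s3 MISS; vc=[59]
#6 0x4f→b19/s3 L1-HIT; vc=[59]
#7 0x6c→b27/s3 MISS; vc=[59,19]
#8 0x73→b28/s4 MISS; vc=[59,19,20]
#9 0xee→b59/s3 VC-HIT; vc=[27,19,20]
#10 0x54→b21/s5 L1-HIT; vc=[27,19,20]
#11 0xcf→b51/s3 MISS; vc=[27,19,20,59]
#12 0xcd→b51/s3 L1-HIT; vc=[27,19,20,59]
#13 0xed→b59/s3 VC-HIT; vc=[27,19,20,51]

OUTCOME = L1-HIT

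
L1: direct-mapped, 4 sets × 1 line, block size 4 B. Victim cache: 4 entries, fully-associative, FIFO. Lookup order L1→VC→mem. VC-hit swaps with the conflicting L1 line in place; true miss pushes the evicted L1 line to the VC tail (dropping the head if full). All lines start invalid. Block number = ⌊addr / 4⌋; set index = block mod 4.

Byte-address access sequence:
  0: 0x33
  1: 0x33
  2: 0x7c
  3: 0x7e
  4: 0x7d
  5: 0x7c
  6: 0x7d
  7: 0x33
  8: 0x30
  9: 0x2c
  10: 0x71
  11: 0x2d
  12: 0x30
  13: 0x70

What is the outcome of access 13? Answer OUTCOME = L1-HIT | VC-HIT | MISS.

  [0] addr=0x33 blk=12 s=0: MISS | VC []
  [1] addr=0x33 blk=12 s=0: L1-HIT | VC []
  [2] addr=0x7c blk=31 s=3: MISS | VC []
  [3] addr=0x7e blk=31 s=3: L1-HIT | VC []
  [4] addr=0x7d blk=31 s=3: L1-HIT | VC []
  [5] addr=0x7c blk=31 s=3: L1-HIT | VC []
  [6] addr=0x7d blk=31 s=3: L1-HIT | VC []
  [7] addr=0x33 blk=12 s=0: L1-HIT | VC []
  [8] addr=0x30 blk=12 s=0: L1-HIT | VC []
  [9] addr=0x2c blk=11 s=3: MISS | VC [31]
  [10] addr=0x71 blk=28 s=0: MISS | VC [31, 12]
  [11] addr=0x2d blk=11 s=3: L1-HIT | VC [31, 12]
  [12] addr=0x30 blk=12 s=0: VC-HIT | VC [31, 28]
  [13] addr=0x70 blk=28 s=0: VC-HIT | VC [31, 12]

OUTCOME = VC-HIT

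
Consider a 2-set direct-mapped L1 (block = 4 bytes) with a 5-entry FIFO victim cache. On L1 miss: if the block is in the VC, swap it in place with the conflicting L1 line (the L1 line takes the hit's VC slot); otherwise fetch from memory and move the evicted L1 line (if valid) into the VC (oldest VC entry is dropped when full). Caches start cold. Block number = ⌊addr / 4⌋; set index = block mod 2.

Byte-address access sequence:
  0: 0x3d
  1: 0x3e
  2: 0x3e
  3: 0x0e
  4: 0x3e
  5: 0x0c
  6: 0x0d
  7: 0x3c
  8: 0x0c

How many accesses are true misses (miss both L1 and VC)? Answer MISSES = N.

MISSES = 2

0: 0x3d (blk 15, set 1) → MISS  vc=[]
1: 0x3e (blk 15, set 1) → L1-HIT  vc=[]
2: 0x3e (blk 15, set 1) → L1-HIT  vc=[]
3: 0xe (blk 3, set 1) → MISS  vc=[15]
4: 0x3e (blk 15, set 1) → VC-HIT  vc=[3]
5: 0xc (blk 3, set 1) → VC-HIT  vc=[15]
6: 0xd (blk 3, set 1) → L1-HIT  vc=[15]
7: 0x3c (blk 15, set 1) → VC-HIT  vc=[3]
8: 0xc (blk 3, set 1) → VC-HIT  vc=[15]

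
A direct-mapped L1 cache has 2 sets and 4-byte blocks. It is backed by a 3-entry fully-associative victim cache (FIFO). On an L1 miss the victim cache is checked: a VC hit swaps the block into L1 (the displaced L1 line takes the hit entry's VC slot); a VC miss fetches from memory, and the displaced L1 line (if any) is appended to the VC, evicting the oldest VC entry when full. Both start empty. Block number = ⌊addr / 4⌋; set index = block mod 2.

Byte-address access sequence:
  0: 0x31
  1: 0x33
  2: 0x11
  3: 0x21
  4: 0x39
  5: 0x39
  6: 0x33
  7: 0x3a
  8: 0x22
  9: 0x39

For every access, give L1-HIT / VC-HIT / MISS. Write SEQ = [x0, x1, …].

SEQ = [MISS, L1-HIT, MISS, MISS, MISS, L1-HIT, VC-HIT, VC-HIT, VC-HIT, VC-HIT]

0: 0x31 (blk 12, set 0) → MISS  vc=[]
1: 0x33 (blk 12, set 0) → L1-HIT  vc=[]
2: 0x11 (blk 4, set 0) → MISS  vc=[12]
3: 0x21 (blk 8, set 0) → MISS  vc=[12, 4]
4: 0x39 (blk 14, set 0) → MISS  vc=[12, 4, 8]
5: 0x39 (blk 14, set 0) → L1-HIT  vc=[12, 4, 8]
6: 0x33 (blk 12, set 0) → VC-HIT  vc=[14, 4, 8]
7: 0x3a (blk 14, set 0) → VC-HIT  vc=[12, 4, 8]
8: 0x22 (blk 8, set 0) → VC-HIT  vc=[12, 4, 14]
9: 0x39 (blk 14, set 0) → VC-HIT  vc=[12, 4, 8]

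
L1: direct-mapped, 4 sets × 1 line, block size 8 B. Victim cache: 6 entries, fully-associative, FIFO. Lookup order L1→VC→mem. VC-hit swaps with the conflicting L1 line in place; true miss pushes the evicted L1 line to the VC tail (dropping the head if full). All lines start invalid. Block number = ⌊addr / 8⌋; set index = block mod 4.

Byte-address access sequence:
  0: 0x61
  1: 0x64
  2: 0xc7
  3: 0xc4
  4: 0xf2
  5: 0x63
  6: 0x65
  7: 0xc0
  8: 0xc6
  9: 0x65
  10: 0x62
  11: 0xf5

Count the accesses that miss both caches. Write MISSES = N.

MISSES = 3

  [0] addr=0x61 blk=12 s=0: MISS | VC []
  [1] addr=0x64 blk=12 s=0: L1-HIT | VC []
  [2] addr=0xc7 blk=24 s=0: MISS | VC [12]
  [3] addr=0xc4 blk=24 s=0: L1-HIT | VC [12]
  [4] addr=0xf2 blk=30 s=2: MISS | VC [12]
  [5] addr=0x63 blk=12 s=0: VC-HIT | VC [24]
  [6] addr=0x65 blk=12 s=0: L1-HIT | VC [24]
  [7] addr=0xc0 blk=24 s=0: VC-HIT | VC [12]
  [8] addr=0xc6 blk=24 s=0: L1-HIT | VC [12]
  [9] addr=0x65 blk=12 s=0: VC-HIT | VC [24]
  [10] addr=0x62 blk=12 s=0: L1-HIT | VC [24]
  [11] addr=0xf5 blk=30 s=2: L1-HIT | VC [24]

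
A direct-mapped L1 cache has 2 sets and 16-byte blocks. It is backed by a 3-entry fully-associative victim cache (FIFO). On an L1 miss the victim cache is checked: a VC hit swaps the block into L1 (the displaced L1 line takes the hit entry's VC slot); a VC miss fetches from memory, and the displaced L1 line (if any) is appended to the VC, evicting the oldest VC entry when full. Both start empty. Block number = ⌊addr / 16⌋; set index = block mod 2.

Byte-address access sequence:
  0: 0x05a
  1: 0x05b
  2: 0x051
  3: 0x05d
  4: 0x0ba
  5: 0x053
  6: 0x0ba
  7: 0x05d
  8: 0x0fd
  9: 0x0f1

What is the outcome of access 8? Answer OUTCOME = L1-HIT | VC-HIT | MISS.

0: 0x5a (blk 5, set 1) → MISS  vc=[]
1: 0x5b (blk 5, set 1) → L1-HIT  vc=[]
2: 0x51 (blk 5, set 1) → L1-HIT  vc=[]
3: 0x5d (blk 5, set 1) → L1-HIT  vc=[]
4: 0xba (blk 11, set 1) → MISS  vc=[5]
5: 0x53 (blk 5, set 1) → VC-HIT  vc=[11]
6: 0xba (blk 11, set 1) → VC-HIT  vc=[5]
7: 0x5d (blk 5, set 1) → VC-HIT  vc=[11]
8: 0xfd (blk 15, set 1) → MISS  vc=[11, 5]
9: 0xf1 (blk 15, set 1) → L1-HIT  vc=[11, 5]

OUTCOME = MISS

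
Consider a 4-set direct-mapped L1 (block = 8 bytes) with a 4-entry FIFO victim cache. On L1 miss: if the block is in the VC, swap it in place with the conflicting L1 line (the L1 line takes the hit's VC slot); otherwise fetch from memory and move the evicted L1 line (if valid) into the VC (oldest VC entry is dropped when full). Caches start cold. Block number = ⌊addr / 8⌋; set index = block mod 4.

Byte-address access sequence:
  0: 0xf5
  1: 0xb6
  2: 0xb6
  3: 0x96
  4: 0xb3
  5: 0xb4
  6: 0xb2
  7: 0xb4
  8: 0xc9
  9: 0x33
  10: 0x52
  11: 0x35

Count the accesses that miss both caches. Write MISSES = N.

  [0] addr=0xf5 blk=30 s=2: MISS | VC []
  [1] addr=0xb6 blk=22 s=2: MISS | VC [30]
  [2] addr=0xb6 blk=22 s=2: L1-HIT | VC [30]
  [3] addr=0x96 blk=18 s=2: MISS | VC [30, 22]
  [4] addr=0xb3 blk=22 s=2: VC-HIT | VC [30, 18]
  [5] addr=0xb4 blk=22 s=2: L1-HIT | VC [30, 18]
  [6] addr=0xb2 blk=22 s=2: L1-HIT | VC [30, 18]
  [7] addr=0xb4 blk=22 s=2: L1-HIT | VC [30, 18]
  [8] addr=0xc9 blk=25 s=1: MISS | VC [30, 18]
  [9] addr=0x33 blk=6 s=2: MISS | VC [30, 18, 22]
  [10] addr=0x52 blk=10 s=2: MISS | VC [30, 18, 22, 6]
  [11] addr=0x35 blk=6 s=2: VC-HIT | VC [30, 18, 22, 10]

MISSES = 6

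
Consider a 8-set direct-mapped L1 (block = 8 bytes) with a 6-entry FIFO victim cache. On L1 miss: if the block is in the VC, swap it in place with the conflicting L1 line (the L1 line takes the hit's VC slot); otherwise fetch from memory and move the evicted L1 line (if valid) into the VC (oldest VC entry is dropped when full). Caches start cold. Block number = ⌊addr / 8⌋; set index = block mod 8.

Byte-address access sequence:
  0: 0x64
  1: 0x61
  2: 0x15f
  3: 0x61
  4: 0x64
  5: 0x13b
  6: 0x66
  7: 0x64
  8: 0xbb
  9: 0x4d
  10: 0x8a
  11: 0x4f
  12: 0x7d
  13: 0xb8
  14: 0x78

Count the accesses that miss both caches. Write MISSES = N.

0: 0x64 (blk 12, set 4) → MISS  vc=[]
1: 0x61 (blk 12, set 4) → L1-HIT  vc=[]
2: 0x15f (blk 43, set 3) → MISS  vc=[]
3: 0x61 (blk 12, set 4) → L1-HIT  vc=[]
4: 0x64 (blk 12, set 4) → L1-HIT  vc=[]
5: 0x13b (blk 39, set 7) → MISS  vc=[]
6: 0x66 (blk 12, set 4) → L1-HIT  vc=[]
7: 0x64 (blk 12, set 4) → L1-HIT  vc=[]
8: 0xbb (blk 23, set 7) → MISS  vc=[39]
9: 0x4d (blk 9, set 1) → MISS  vc=[39]
10: 0x8a (blk 17, set 1) → MISS  vc=[39, 9]
11: 0x4f (blk 9, set 1) → VC-HIT  vc=[39, 17]
12: 0x7d (blk 15, set 7) → MISS  vc=[39, 17, 23]
13: 0xb8 (blk 23, set 7) → VC-HIT  vc=[39, 17, 15]
14: 0x78 (blk 15, set 7) → VC-HIT  vc=[39, 17, 23]

MISSES = 7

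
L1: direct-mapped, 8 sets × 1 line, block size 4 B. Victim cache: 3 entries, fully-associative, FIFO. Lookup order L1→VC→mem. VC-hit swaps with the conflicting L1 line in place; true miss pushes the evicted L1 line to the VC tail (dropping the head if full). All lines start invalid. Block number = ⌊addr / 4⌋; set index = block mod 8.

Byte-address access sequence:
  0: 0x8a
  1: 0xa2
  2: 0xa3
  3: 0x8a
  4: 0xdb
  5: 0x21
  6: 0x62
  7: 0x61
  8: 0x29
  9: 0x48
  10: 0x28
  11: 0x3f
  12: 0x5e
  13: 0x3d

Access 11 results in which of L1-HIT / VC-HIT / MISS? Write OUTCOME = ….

OUTCOME = MISS

#0 0x8a→b34/s2 MISS; vc=[]
#1 0xa2→b40/s0 MISS; vc=[]
#2 0xa3→b40/s0 L1-HIT; vc=[]
#3 0x8a→b34/s2 L1-HIT; vc=[]
#4 0xdb→b54/s6 MISS; vc=[]
#5 0x21→b8/s0 MISS; vc=[40]
#6 0x62→b24/s0 MISS; vc=[40,8]
#7 0x61→b24/s0 L1-HIT; vc=[40,8]
#8 0x29→b10/s2 MISS; vc=[40,8,34]
#9 0x48→b18/s2 MISS; vc=[8,34,10]
#10 0x28→b10/s2 VC-HIT; vc=[8,34,18]
#11 0x3f→b15/s7 MISS; vc=[8,34,18]
#12 0x5e→b23/s7 MISS; vc=[34,18,15]
#13 0x3d→b15/s7 VC-HIT; vc=[34,18,23]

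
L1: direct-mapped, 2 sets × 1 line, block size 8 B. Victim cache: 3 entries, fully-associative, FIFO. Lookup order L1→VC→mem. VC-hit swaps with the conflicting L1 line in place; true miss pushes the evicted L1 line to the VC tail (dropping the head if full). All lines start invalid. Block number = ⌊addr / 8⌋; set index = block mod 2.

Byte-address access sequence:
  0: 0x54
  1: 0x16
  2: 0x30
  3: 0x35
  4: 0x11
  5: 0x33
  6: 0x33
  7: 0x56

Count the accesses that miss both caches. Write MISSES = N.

  [0] addr=0x54 blk=10 s=0: MISS | VC []
  [1] addr=0x16 blk=2 s=0: MISS | VC [10]
  [2] addr=0x30 blk=6 s=0: MISS | VC [10, 2]
  [3] addr=0x35 blk=6 s=0: L1-HIT | VC [10, 2]
  [4] addr=0x11 blk=2 s=0: VC-HIT | VC [10, 6]
  [5] addr=0x33 blk=6 s=0: VC-HIT | VC [10, 2]
  [6] addr=0x33 blk=6 s=0: L1-HIT | VC [10, 2]
  [7] addr=0x56 blk=10 s=0: VC-HIT | VC [6, 2]

MISSES = 3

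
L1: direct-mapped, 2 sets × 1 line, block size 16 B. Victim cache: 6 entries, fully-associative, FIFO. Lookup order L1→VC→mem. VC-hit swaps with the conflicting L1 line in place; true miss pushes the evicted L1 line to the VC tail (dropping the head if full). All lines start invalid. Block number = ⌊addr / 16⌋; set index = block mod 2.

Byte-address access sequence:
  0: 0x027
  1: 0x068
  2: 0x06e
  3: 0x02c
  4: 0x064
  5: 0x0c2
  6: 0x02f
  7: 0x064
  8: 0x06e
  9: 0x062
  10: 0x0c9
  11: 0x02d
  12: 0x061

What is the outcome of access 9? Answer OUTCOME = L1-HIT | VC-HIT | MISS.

OUTCOME = L1-HIT

#0 0x27→b2/s0 MISS; vc=[]
#1 0x68→b6/s0 MISS; vc=[2]
#2 0x6e→b6/s0 L1-HIT; vc=[2]
#3 0x2c→b2/s0 VC-HIT; vc=[6]
#4 0x64→b6/s0 VC-HIT; vc=[2]
#5 0xc2→b12/s0 MISS; vc=[2,6]
#6 0x2f→b2/s0 VC-HIT; vc=[12,6]
#7 0x64→b6/s0 VC-HIT; vc=[12,2]
#8 0x6e→b6/s0 L1-HIT; vc=[12,2]
#9 0x62→b6/s0 L1-HIT; vc=[12,2]
#10 0xc9→b12/s0 VC-HIT; vc=[6,2]
#11 0x2d→b2/s0 VC-HIT; vc=[6,12]
#12 0x61→b6/s0 VC-HIT; vc=[2,12]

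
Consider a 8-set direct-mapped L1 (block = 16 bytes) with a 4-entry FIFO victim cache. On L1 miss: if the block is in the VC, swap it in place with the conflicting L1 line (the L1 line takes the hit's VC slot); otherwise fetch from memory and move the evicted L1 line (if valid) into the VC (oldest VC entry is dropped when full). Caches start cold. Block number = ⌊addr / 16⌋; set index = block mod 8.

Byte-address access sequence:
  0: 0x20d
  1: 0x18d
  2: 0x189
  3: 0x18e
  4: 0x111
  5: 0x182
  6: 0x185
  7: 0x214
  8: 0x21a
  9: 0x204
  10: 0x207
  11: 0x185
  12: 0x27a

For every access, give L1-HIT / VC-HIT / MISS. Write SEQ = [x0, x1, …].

  [0] addr=0x20d blk=32 s=0: MISS | VC []
  [1] addr=0x18d blk=24 s=0: MISS | VC [32]
  [2] addr=0x189 blk=24 s=0: L1-HIT | VC [32]
  [3] addr=0x18e blk=24 s=0: L1-HIT | VC [32]
  [4] addr=0x111 blk=17 s=1: MISS | VC [32]
  [5] addr=0x182 blk=24 s=0: L1-HIT | VC [32]
  [6] addr=0x185 blk=24 s=0: L1-HIT | VC [32]
  [7] addr=0x214 blk=33 s=1: MISS | VC [32, 17]
  [8] addr=0x21a blk=33 s=1: L1-HIT | VC [32, 17]
  [9] addr=0x204 blk=32 s=0: VC-HIT | VC [24, 17]
  [10] addr=0x207 blk=32 s=0: L1-HIT | VC [24, 17]
  [11] addr=0x185 blk=24 s=0: VC-HIT | VC [32, 17]
  [12] addr=0x27a blk=39 s=7: MISS | VC [32, 17]

SEQ = [MISS, MISS, L1-HIT, L1-HIT, MISS, L1-HIT, L1-HIT, MISS, L1-HIT, VC-HIT, L1-HIT, VC-HIT, MISS]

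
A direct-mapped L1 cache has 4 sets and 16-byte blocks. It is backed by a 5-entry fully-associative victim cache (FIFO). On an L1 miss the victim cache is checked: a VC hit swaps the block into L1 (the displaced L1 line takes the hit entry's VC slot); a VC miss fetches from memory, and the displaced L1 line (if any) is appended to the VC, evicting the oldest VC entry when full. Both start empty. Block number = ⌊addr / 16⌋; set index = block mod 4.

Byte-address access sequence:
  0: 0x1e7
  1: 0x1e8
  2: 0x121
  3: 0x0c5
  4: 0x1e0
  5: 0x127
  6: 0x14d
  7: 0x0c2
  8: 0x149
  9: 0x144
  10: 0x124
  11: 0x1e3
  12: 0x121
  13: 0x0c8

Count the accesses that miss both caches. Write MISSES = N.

MISSES = 4

  [0] addr=0x1e7 blk=30 s=2: MISS | VC []
  [1] addr=0x1e8 blk=30 s=2: L1-HIT | VC []
  [2] addr=0x121 blk=18 s=2: MISS | VC [30]
  [3] addr=0xc5 blk=12 s=0: MISS | VC [30]
  [4] addr=0x1e0 blk=30 s=2: VC-HIT | VC [18]
  [5] addr=0x127 blk=18 s=2: VC-HIT | VC [30]
  [6] addr=0x14d blk=20 s=0: MISS | VC [30, 12]
  [7] addr=0xc2 blk=12 s=0: VC-HIT | VC [30, 20]
  [8] addr=0x149 blk=20 s=0: VC-HIT | VC [30, 12]
  [9] addr=0x144 blk=20 s=0: L1-HIT | VC [30, 12]
  [10] addr=0x124 blk=18 s=2: L1-HIT | VC [30, 12]
  [11] addr=0x1e3 blk=30 s=2: VC-HIT | VC [18, 12]
  [12] addr=0x121 blk=18 s=2: VC-HIT | VC [30, 12]
  [13] addr=0xc8 blk=12 s=0: VC-HIT | VC [30, 20]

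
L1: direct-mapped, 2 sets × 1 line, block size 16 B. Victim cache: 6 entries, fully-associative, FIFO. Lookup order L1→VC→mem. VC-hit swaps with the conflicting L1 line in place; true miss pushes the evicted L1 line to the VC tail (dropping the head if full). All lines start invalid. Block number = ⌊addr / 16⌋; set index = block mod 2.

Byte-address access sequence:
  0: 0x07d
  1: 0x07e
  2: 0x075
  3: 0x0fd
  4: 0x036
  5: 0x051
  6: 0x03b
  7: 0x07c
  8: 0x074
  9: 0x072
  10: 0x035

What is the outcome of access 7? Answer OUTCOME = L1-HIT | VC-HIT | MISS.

  [0] addr=0x7d blk=7 s=1: MISS | VC []
  [1] addr=0x7e blk=7 s=1: L1-HIT | VC []
  [2] addr=0x75 blk=7 s=1: L1-HIT | VC []
  [3] addr=0xfd blk=15 s=1: MISS | VC [7]
  [4] addr=0x36 blk=3 s=1: MISS | VC [7, 15]
  [5] addr=0x51 blk=5 s=1: MISS | VC [7, 15, 3]
  [6] addr=0x3b blk=3 s=1: VC-HIT | VC [7, 15, 5]
  [7] addr=0x7c blk=7 s=1: VC-HIT | VC [3, 15, 5]
  [8] addr=0x74 blk=7 s=1: L1-HIT | VC [3, 15, 5]
  [9] addr=0x72 blk=7 s=1: L1-HIT | VC [3, 15, 5]
  [10] addr=0x35 blk=3 s=1: VC-HIT | VC [7, 15, 5]

OUTCOME = VC-HIT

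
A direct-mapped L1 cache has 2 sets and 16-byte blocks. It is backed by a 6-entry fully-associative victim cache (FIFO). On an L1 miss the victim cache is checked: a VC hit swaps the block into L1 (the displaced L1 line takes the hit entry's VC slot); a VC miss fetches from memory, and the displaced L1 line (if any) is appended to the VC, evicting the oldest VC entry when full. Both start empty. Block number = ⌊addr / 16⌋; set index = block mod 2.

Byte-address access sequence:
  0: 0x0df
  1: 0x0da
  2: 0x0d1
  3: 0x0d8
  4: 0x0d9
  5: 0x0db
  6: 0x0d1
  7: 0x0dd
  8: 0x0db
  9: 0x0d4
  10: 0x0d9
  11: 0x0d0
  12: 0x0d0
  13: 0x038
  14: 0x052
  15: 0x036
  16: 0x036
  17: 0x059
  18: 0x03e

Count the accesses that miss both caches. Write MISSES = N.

  [0] addr=0xdf blk=13 s=1: MISS | VC []
  [1] addr=0xda blk=13 s=1: L1-HIT | VC []
  [2] addr=0xd1 blk=13 s=1: L1-HIT | VC []
  [3] addr=0xd8 blk=13 s=1: L1-HIT | VC []
  [4] addr=0xd9 blk=13 s=1: L1-HIT | VC []
  [5] addr=0xdb blk=13 s=1: L1-HIT | VC []
  [6] addr=0xd1 blk=13 s=1: L1-HIT | VC []
  [7] addr=0xdd blk=13 s=1: L1-HIT | VC []
  [8] addr=0xdb blk=13 s=1: L1-HIT | VC []
  [9] addr=0xd4 blk=13 s=1: L1-HIT | VC []
  [10] addr=0xd9 blk=13 s=1: L1-HIT | VC []
  [11] addr=0xd0 blk=13 s=1: L1-HIT | VC []
  [12] addr=0xd0 blk=13 s=1: L1-HIT | VC []
  [13] addr=0x38 blk=3 s=1: MISS | VC [13]
  [14] addr=0x52 blk=5 s=1: MISS | VC [13, 3]
  [15] addr=0x36 blk=3 s=1: VC-HIT | VC [13, 5]
  [16] addr=0x36 blk=3 s=1: L1-HIT | VC [13, 5]
  [17] addr=0x59 blk=5 s=1: VC-HIT | VC [13, 3]
  [18] addr=0x3e blk=3 s=1: VC-HIT | VC [13, 5]

MISSES = 3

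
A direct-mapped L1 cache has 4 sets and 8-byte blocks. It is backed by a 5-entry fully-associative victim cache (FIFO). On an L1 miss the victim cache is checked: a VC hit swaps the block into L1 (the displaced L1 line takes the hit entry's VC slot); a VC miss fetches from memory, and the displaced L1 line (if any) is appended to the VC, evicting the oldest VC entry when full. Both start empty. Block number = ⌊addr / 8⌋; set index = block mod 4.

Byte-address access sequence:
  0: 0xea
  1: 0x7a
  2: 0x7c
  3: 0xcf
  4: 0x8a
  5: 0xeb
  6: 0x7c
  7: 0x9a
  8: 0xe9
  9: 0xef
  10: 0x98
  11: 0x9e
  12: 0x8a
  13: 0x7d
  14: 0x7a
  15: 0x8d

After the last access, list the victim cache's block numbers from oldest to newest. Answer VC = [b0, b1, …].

VC = [29, 25, 19]

0: 0xea (blk 29, set 1) → MISS  vc=[]
1: 0x7a (blk 15, set 3) → MISS  vc=[]
2: 0x7c (blk 15, set 3) → L1-HIT  vc=[]
3: 0xcf (blk 25, set 1) → MISS  vc=[29]
4: 0x8a (blk 17, set 1) → MISS  vc=[29, 25]
5: 0xeb (blk 29, set 1) → VC-HIT  vc=[17, 25]
6: 0x7c (blk 15, set 3) → L1-HIT  vc=[17, 25]
7: 0x9a (blk 19, set 3) → MISS  vc=[17, 25, 15]
8: 0xe9 (blk 29, set 1) → L1-HIT  vc=[17, 25, 15]
9: 0xef (blk 29, set 1) → L1-HIT  vc=[17, 25, 15]
10: 0x98 (blk 19, set 3) → L1-HIT  vc=[17, 25, 15]
11: 0x9e (blk 19, set 3) → L1-HIT  vc=[17, 25, 15]
12: 0x8a (blk 17, set 1) → VC-HIT  vc=[29, 25, 15]
13: 0x7d (blk 15, set 3) → VC-HIT  vc=[29, 25, 19]
14: 0x7a (blk 15, set 3) → L1-HIT  vc=[29, 25, 19]
15: 0x8d (blk 17, set 1) → L1-HIT  vc=[29, 25, 19]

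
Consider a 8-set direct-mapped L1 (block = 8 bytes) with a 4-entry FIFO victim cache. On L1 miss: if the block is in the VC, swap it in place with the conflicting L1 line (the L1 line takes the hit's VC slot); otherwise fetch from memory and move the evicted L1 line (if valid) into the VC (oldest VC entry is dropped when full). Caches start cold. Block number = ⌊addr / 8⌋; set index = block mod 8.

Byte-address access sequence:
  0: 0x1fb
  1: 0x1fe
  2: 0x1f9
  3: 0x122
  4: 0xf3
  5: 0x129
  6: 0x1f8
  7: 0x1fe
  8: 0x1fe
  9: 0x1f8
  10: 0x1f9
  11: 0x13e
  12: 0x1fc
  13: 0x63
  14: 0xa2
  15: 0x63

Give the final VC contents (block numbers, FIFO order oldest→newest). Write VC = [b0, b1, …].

VC = [39, 36, 20]

0: 0x1fb (blk 63, set 7) → MISS  vc=[]
1: 0x1fe (blk 63, set 7) → L1-HIT  vc=[]
2: 0x1f9 (blk 63, set 7) → L1-HIT  vc=[]
3: 0x122 (blk 36, set 4) → MISS  vc=[]
4: 0xf3 (blk 30, set 6) → MISS  vc=[]
5: 0x129 (blk 37, set 5) → MISS  vc=[]
6: 0x1f8 (blk 63, set 7) → L1-HIT  vc=[]
7: 0x1fe (blk 63, set 7) → L1-HIT  vc=[]
8: 0x1fe (blk 63, set 7) → L1-HIT  vc=[]
9: 0x1f8 (blk 63, set 7) → L1-HIT  vc=[]
10: 0x1f9 (blk 63, set 7) → L1-HIT  vc=[]
11: 0x13e (blk 39, set 7) → MISS  vc=[63]
12: 0x1fc (blk 63, set 7) → VC-HIT  vc=[39]
13: 0x63 (blk 12, set 4) → MISS  vc=[39, 36]
14: 0xa2 (blk 20, set 4) → MISS  vc=[39, 36, 12]
15: 0x63 (blk 12, set 4) → VC-HIT  vc=[39, 36, 20]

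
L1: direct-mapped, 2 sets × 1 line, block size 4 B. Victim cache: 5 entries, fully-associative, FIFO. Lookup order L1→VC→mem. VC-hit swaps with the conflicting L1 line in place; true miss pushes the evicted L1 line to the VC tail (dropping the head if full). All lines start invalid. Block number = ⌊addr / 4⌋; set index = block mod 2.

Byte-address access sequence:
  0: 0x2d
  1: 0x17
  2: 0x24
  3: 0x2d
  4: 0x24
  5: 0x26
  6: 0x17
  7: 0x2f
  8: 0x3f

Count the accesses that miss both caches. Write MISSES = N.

MISSES = 4

#0 0x2d→b11/s1 MISS; vc=[]
#1 0x17→b5/s1 MISS; vc=[11]
#2 0x24→b9/s1 MISS; vc=[11,5]
#3 0x2d→b11/s1 VC-HIT; vc=[9,5]
#4 0x24→b9/s1 VC-HIT; vc=[11,5]
#5 0x26→b9/s1 L1-HIT; vc=[11,5]
#6 0x17→b5/s1 VC-HIT; vc=[11,9]
#7 0x2f→b11/s1 VC-HIT; vc=[5,9]
#8 0x3f→b15/s1 MISS; vc=[5,9,11]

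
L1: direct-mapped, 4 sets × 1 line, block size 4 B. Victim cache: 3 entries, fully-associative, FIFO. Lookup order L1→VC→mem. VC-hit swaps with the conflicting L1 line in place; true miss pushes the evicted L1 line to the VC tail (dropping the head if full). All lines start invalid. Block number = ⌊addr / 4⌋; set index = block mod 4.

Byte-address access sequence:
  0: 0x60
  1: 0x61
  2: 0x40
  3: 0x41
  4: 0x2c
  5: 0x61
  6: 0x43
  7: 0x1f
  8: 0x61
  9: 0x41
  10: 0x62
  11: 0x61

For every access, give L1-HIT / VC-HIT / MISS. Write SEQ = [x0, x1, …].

SEQ = [MISS, L1-HIT, MISS, L1-HIT, MISS, VC-HIT, VC-HIT, MISS, VC-HIT, VC-HIT, VC-HIT, L1-HIT]

#0 0x60→b24/s0 MISS; vc=[]
#1 0x61→b24/s0 L1-HIT; vc=[]
#2 0x40→b16/s0 MISS; vc=[24]
#3 0x41→b16/s0 L1-HIT; vc=[24]
#4 0x2c→b11/s3 MISS; vc=[24]
#5 0x61→b24/s0 VC-HIT; vc=[16]
#6 0x43→b16/s0 VC-HIT; vc=[24]
#7 0x1f→b7/s3 MISS; vc=[24,11]
#8 0x61→b24/s0 VC-HIT; vc=[16,11]
#9 0x41→b16/s0 VC-HIT; vc=[24,11]
#10 0x62→b24/s0 VC-HIT; vc=[16,11]
#11 0x61→b24/s0 L1-HIT; vc=[16,11]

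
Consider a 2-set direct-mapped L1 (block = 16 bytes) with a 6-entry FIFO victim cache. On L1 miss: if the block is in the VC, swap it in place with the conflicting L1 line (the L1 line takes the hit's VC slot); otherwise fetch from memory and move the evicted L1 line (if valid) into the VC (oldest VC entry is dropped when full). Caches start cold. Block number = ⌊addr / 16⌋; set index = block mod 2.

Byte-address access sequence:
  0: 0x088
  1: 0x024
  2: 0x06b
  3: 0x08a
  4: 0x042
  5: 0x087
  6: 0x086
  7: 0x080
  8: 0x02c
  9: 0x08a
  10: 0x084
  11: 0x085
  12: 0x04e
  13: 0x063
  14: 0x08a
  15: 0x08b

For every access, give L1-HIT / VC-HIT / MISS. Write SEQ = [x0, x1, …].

  [0] addr=0x88 blk=8 s=0: MISS | VC []
  [1] addr=0x24 blk=2 s=0: MISS | VC [8]
  [2] addr=0x6b blk=6 s=0: MISS | VC [8, 2]
  [3] addr=0x8a blk=8 s=0: VC-HIT | VC [6, 2]
  [4] addr=0x42 blk=4 s=0: MISS | VC [6, 2, 8]
  [5] addr=0x87 blk=8 s=0: VC-HIT | VC [6, 2, 4]
  [6] addr=0x86 blk=8 s=0: L1-HIT | VC [6, 2, 4]
  [7] addr=0x80 blk=8 s=0: L1-HIT | VC [6, 2, 4]
  [8] addr=0x2c blk=2 s=0: VC-HIT | VC [6, 8, 4]
  [9] addr=0x8a blk=8 s=0: VC-HIT | VC [6, 2, 4]
  [10] addr=0x84 blk=8 s=0: L1-HIT | VC [6, 2, 4]
  [11] addr=0x85 blk=8 s=0: L1-HIT | VC [6, 2, 4]
  [12] addr=0x4e blk=4 s=0: VC-HIT | VC [6, 2, 8]
  [13] addr=0x63 blk=6 s=0: VC-HIT | VC [4, 2, 8]
  [14] addr=0x8a blk=8 s=0: VC-HIT | VC [4, 2, 6]
  [15] addr=0x8b blk=8 s=0: L1-HIT | VC [4, 2, 6]

SEQ = [MISS, MISS, MISS, VC-HIT, MISS, VC-HIT, L1-HIT, L1-HIT, VC-HIT, VC-HIT, L1-HIT, L1-HIT, VC-HIT, VC-HIT, VC-HIT, L1-HIT]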